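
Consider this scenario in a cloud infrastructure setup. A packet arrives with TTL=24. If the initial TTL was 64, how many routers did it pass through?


Given: initial TTL = 64, received TTL = 24
Hops = initial TTL - received TTL
Hops = 64 - 24 = 40

40


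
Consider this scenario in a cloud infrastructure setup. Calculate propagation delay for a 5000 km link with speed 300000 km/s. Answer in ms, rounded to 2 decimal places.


Given: distance = 5000 km, speed = 300000 km/s
Delay = distance / speed = 5000 / 300000 seconds
Delay in ms = 5000 * 1000 / 300000
Delay = 16.6667 ms
Rounded to 2 dp = 16.67 ms

16.67


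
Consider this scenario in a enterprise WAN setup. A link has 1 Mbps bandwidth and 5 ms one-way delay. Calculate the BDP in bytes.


Given: bandwidth = 1 Mbps, delay = 5 ms
BDP in bits = 1 * 10^6 * 5 / 1000
BDP in bits = 5000
BDP in bytes = 5000 / 8 = 625

625


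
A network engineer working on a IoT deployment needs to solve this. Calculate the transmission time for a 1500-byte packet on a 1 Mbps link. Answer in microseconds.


Given: packet = 1500 bytes, bandwidth = 1 Mbps
Packet in bits = 1500 * 8 = 12000 bits
Bandwidth = 1 * 10^6 = 1000000 bps
Time = 12000 / 1000000 seconds
Time in us = 12000 * 10^6 / 1000000 = 12000

12000


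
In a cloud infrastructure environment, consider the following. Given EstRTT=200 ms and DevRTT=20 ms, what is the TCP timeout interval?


Given: EstRTT = 200 ms, DevRTT = 20 ms
Timeout = EstRTT + 4 * DevRTT
4 * DevRTT = 4 * 20 = 80
Timeout = 200 + 80 = 280 ms

280


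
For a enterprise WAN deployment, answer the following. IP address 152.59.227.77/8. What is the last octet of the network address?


Given: IP = 152.59.227.77, prefix = /8
Subnet mask = 255.0.0.0
Last octet of IP: 77
Last octet of mask: 0
Network last octet = 77 AND 0 = 0

0


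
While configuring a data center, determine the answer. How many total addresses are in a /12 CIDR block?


Given: CIDR prefix /12
Host bits = 32 - 12 = 20
Total addresses = 2^20 = 1048576

1048576


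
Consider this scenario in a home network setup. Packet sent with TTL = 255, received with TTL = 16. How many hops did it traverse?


Given: initial TTL = 255, received TTL = 16
Hops = initial TTL - received TTL
Hops = 255 - 16 = 239

239


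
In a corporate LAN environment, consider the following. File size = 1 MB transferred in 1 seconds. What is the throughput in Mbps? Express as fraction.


Given: file = 1 MB, time = 1 s
File in Mb = 1 * 8 = 8 Mb
Throughput = 8 / 1 Mbps
Throughput = 8 Mbps

8


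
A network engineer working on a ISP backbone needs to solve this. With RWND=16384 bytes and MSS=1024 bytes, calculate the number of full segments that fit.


Given: RWND = 16384 bytes, MSS = 1024 bytes
Full segments = floor(RWND / MSS)
Full segments = floor(16384 / 1024)
Full segments = floor(16.0) = 16

16


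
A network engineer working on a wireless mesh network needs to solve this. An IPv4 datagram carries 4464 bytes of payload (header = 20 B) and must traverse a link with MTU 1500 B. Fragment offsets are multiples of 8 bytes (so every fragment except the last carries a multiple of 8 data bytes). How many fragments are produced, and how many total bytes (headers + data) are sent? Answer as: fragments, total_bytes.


Max data per non-final fragment = floor((MTU - header)/8)*8 = floor((1500 - 20)/8)*8 = floor(1480/8)*8 = 1480 B
Final fragment needs no 8-byte alignment: it can carry up to MTU - header = 1480 B
Non-final fragments needed = ceil((payload - 1480) / 1480) = ceil(2984/1480) = ceil(2.0162) = 3
Number of fragments = 3 + 1 = 4
Fragment sizes (data): 3 * 1480 B + 24 B (last, 24 <= 1480 OK)
Total bytes sent = payload + n_frags * header = 4464 + 4*20 = 4464 + 80 = 4544 B

4, 4544


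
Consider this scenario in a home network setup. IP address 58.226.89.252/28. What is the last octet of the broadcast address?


Given: IP = 58.226.89.252, prefix = /28
Host bits = 32 - 28 = 4
Network last octet = 252 AND mask = 240
Host part size = 2^4 - 1 = 15
Broadcast last octet = 240 OR 15 = 255

255


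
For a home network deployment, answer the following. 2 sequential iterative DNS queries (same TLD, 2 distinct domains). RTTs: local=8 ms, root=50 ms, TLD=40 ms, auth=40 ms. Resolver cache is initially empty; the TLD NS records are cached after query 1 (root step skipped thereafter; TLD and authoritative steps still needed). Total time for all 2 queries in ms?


Lookup 1 (cold cache): local + root + TLD + auth = 8 + 50 + 40 + 40 = 138 ms
Lookups 2..2 (TLD NS cached -> skip root; new domain -> still ask TLD and auth): local + TLD + auth = 8 + 40 + 40 = 88 ms each
Remaining 1 lookups: 1 * 88 = 88 ms
Total = 138 + 88 = 226 ms

226


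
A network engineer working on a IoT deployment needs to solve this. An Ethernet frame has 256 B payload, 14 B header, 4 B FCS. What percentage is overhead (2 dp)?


Given: payload = 256 B, header = 14 B, trailer = 4 B
Overhead bytes = header + trailer = 14 + 4 = 18
Total frame = payload + overhead = 256 + 18 = 274
Overhead % = 18 / 274 * 100 = 6.5693% -> 6.57% (2 dp)

6.57


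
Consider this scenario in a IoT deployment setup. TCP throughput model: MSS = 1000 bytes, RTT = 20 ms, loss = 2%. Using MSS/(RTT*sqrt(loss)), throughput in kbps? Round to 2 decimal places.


Given: MSS = 1000 bytes, RTT = 20 ms, loss = 2%
RTT in seconds = 20 / 1000 = 0.02
Loss rate = 2% = 0.02
sqrt(loss) = sqrt(0.02) = 0.141421356237
Throughput (bytes/s) = 1000 / (0.02 * 0.141421356237) = 353553.3906
Throughput (kbps) = 353553.3906 * 8 / 1000 = 2828.427125 -> 2828.43 kbps (2 dp)

2828.43


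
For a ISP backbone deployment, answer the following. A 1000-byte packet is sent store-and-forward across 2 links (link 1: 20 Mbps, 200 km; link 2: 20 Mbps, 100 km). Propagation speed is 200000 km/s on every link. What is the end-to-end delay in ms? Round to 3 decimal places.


Packet = 1000 bytes = 8000 bits. Store-and-forward: sum (t_trans + t_prop) per link.
Link 1: t_trans = 8000/(20*10^6) s = 0.4000 ms; t_prop = 200/200000 s = 1.0000 ms; subtotal = 1.4000 ms
Link 2: t_trans = 8000/(20*10^6) s = 0.4000 ms; t_prop = 100/200000 s = 0.5000 ms; subtotal = 0.9000 ms
End-to-end = 1.4000 + 0.9000 = 2.3000 ms -> 2.300 ms (3 dp)

2.300


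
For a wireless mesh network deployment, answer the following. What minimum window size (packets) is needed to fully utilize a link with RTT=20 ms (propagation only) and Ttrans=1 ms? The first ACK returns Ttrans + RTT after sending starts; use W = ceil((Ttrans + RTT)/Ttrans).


Given: Ttrans = 1 ms, RTT = 20 ms (= 2 * Tprop, Tprop = 10 ms)
Time until first ACK returns = Ttrans + RTT = 1 + 20 = 21 ms
Need W * Ttrans >= Ttrans + RTT  ->  W >= (Ttrans + RTT) / Ttrans
(Ttrans + RTT) / Ttrans = 21 / 1 = 21
W_min = ceil(21) = 21

21


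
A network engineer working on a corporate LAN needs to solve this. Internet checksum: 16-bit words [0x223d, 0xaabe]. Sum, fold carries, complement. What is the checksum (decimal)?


Given words: [0x223d, 0xaabe]
Step 1: Sum all words
Raw sum = 8765 + 43710 = 52475
One's complement = ~52475 & 0xFFFF = 13060

13060


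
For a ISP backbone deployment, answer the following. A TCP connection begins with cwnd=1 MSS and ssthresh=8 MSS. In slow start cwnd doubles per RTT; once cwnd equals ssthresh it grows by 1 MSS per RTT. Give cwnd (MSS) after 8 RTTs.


RTT 0: cwnd = 1 MSS (initial)
RTT 1: cwnd = 2 MSS (slow start, doubled)
RTT 2: cwnd = 4 MSS (slow start, doubled)
RTT 3: cwnd = 8 MSS (slow start, doubled)
RTT 4: cwnd = 9 MSS (congestion avoidance, +1)
RTT 5: cwnd = 10 MSS (congestion avoidance, +1)
RTT 6: cwnd = 11 MSS (congestion avoidance, +1)
RTT 7: cwnd = 12 MSS (congestion avoidance, +1)
RTT 8: cwnd = 13 MSS (congestion avoidance, +1)

13


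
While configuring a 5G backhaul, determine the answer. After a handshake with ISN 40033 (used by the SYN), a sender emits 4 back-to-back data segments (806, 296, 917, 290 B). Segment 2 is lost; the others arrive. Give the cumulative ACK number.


SYN uses sequence number 40033; first data byte = ISN + 1 = 40034.
Segment 1: SEQ = 40034, len = 806 B, covers [40034, 40839]
Segment 2: SEQ = 40840, len = 296 B, covers [40840, 41135] [LOST]
Segment 3: SEQ = 41136, len = 917 B, covers [41136, 42052]
Segment 4: SEQ = 42053, len = 290 B, covers [42053, 42342]
In-order data received: bytes [40034, 40839] (segments 1..1).
Segment 2 missing -> gap begins at byte 40840; later segments buffered out of order.
Cumulative ACK = next expected in-order byte = 40034 + 806 = 40840

40840


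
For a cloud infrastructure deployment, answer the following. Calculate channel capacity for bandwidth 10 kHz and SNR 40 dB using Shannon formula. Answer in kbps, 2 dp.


Given: B = 10 kHz, SNR = 40 dB
SNR linear = 10^(40/10) = 10000
1 + SNR = 10001
log2(10001) = 13.2878566418
C = 10 * 1000 * 13.2878566418 = 132878.5664 bps
C = 132.878566 kbps -> 132.88 kbps (2 dp)

132.88


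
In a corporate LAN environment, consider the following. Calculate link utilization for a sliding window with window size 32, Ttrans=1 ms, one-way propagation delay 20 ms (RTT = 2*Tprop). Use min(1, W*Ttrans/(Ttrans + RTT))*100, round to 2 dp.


Given: W = 32, Ttrans = 1 ms, RTT = 40 ms (= 2 * Tprop, Tprop = 20 ms)
Cycle time = Ttrans + RTT = 1 + 40 = 41 ms (first packet sent until its ACK returns)
W * Ttrans = 32 * 1 = 32 ms of sending per cycle
W * Ttrans / (Ttrans + RTT) = 32 / 41 = 0.780488
U = min(1, 0.780488) = 0.780488
U% = 78.05%

78.05


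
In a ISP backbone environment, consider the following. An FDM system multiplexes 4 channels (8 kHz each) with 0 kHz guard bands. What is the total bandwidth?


Given: 4 channels, 8 kHz each, guard = 0 kHz
Channel bandwidth = 4 * 8 = 32 kHz
Guard bands = 3 gaps * 0 kHz = 0 kHz
Total = 32 + 0 = 32 kHz

32


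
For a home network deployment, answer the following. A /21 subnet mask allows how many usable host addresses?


Given: subnet mask /21
Host bits = 32 - 21 = 11
Total addresses = 2^11 = 2048
Usable hosts = 2048 - 2 (network + broadcast) = 2046

2046


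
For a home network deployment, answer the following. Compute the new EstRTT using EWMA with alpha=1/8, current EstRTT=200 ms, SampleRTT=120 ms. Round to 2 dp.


Given: EstRTT = 200 ms, SampleRTT = 120 ms, alpha = 1/8
New EstRTT = (1 - alpha) * EstRTT + alpha * SampleRTT
(7/8) * 200 = 175
(1/8) * 120 = 15
New EstRTT = 175 + 15 = 190 ms -> 190.00 ms (2 dp)

190.00


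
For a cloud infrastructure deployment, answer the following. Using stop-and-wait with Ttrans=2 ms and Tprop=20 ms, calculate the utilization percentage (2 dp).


Given: Ttrans = 2 ms, Tprop = 20 ms
RTT = 2 * Tprop = 2 * 20 = 40 ms
U = Ttrans / (Ttrans + RTT)
U = 2 / (2 + 40)
U = 2 / 42 = 0.047619
U% = 4.76%

4.76


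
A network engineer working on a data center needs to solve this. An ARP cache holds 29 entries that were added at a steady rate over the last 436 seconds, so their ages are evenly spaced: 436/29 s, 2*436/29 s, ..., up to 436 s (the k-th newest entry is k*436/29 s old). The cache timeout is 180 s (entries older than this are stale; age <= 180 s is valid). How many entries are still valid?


Ages are k * 436/29 s for k = 1..29 (spacing = 15.0345 s).
Entry k is valid iff k * 436/29 <= 180 iff k <= 29 * 180 / 436 = 11.9725
n_valid = floor(11.9725) = 11
(n_stale = 29 - 11 = 18)

11


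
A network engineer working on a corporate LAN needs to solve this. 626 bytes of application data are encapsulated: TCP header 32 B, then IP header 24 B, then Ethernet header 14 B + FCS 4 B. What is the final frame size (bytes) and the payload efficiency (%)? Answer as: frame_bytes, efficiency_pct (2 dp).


TCP segment = 626 + 32 = 658 B
IP packet = 658 + 24 = 682 B
Ethernet frame = 682 + 14 + 4 = 700 B
Efficiency = app / frame = 626 / 700 = 0.894286 = 89.4286% -> 89.43% (2 dp)

700, 89.43


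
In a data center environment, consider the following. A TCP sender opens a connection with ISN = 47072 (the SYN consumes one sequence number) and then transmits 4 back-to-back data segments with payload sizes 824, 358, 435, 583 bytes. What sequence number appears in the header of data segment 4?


The SYN occupies sequence number ISN = 47072, so the first data byte is ISN + 1 = 47073.
SEQ of data segment i = (ISN + 1) + sum of payload sizes of segments 1..i-1.
Segment 1: SEQ = 47073, payload = 824 bytes
Segment 2: SEQ = 47897, payload = 358 bytes
Segment 3: SEQ = 48255, payload = 435 bytes
Segment 4: SEQ = 48690, payload = 583 bytes
SEQ of segment 4 = 47073 + 824 + 358 + 435 = 48690

48690


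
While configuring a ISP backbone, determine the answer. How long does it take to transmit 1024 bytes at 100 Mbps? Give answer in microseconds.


Given: packet = 1024 bytes, bandwidth = 100 Mbps
Packet in bits = 1024 * 8 = 8192 bits
Bandwidth = 100 * 10^6 = 100000000 bps
Time = 8192 / 100000000 seconds
Time in us = 8192 * 10^6 / 100000000 = 81.92

81.92


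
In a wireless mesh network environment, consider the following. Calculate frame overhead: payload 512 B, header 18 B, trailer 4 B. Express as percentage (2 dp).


Given: payload = 512 B, header = 18 B, trailer = 4 B
Overhead bytes = header + trailer = 18 + 4 = 22
Total frame = payload + overhead = 512 + 22 = 534
Overhead % = 22 / 534 * 100 = 4.1199% -> 4.12% (2 dp)

4.12


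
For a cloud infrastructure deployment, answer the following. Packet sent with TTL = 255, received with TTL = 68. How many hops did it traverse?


Given: initial TTL = 255, received TTL = 68
Hops = initial TTL - received TTL
Hops = 255 - 68 = 187

187


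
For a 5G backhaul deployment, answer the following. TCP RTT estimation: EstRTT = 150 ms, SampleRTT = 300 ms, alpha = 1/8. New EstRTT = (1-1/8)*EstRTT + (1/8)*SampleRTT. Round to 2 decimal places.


Given: EstRTT = 150 ms, SampleRTT = 300 ms, alpha = 1/8
New EstRTT = (1 - alpha) * EstRTT + alpha * SampleRTT
(7/8) * 150 = 131.25
(1/8) * 300 = 37.5
New EstRTT = 131.25 + 37.5 = 168.75 ms -> 168.75 ms (2 dp)

168.75


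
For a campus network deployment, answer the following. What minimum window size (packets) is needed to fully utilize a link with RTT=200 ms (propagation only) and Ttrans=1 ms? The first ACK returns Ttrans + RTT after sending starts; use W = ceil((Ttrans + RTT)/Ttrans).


Given: Ttrans = 1 ms, RTT = 200 ms (= 2 * Tprop, Tprop = 100 ms)
Time until first ACK returns = Ttrans + RTT = 1 + 200 = 201 ms
Need W * Ttrans >= Ttrans + RTT  ->  W >= (Ttrans + RTT) / Ttrans
(Ttrans + RTT) / Ttrans = 201 / 1 = 201
W_min = ceil(201) = 201

201


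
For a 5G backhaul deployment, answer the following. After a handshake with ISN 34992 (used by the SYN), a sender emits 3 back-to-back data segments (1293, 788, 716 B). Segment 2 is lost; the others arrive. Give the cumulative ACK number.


SYN uses sequence number 34992; first data byte = ISN + 1 = 34993.
Segment 1: SEQ = 34993, len = 1293 B, covers [34993, 36285]
Segment 2: SEQ = 36286, len = 788 B, covers [36286, 37073] [LOST]
Segment 3: SEQ = 37074, len = 716 B, covers [37074, 37789]
In-order data received: bytes [34993, 36285] (segments 1..1).
Segment 2 missing -> gap begins at byte 36286; later segments buffered out of order.
Cumulative ACK = next expected in-order byte = 34993 + 1293 = 36286

36286


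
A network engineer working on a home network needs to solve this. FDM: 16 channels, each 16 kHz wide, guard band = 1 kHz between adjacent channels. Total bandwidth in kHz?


Given: 16 channels, 16 kHz each, guard = 1 kHz
Channel bandwidth = 16 * 16 = 256 kHz
Guard bands = 15 gaps * 1 kHz = 15 kHz
Total = 256 + 15 = 271 kHz

271


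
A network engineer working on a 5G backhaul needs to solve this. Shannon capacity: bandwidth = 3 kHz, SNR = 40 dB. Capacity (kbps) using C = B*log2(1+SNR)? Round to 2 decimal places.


Given: B = 3 kHz, SNR = 40 dB
SNR linear = 10^(40/10) = 10000
1 + SNR = 10001
log2(10001) = 13.2878566418
C = 3 * 1000 * 13.2878566418 = 39863.5699 bps
C = 39.863570 kbps -> 39.86 kbps (2 dp)

39.86


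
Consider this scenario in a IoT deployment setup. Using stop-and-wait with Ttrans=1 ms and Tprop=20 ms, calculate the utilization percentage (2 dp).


Given: Ttrans = 1 ms, Tprop = 20 ms
RTT = 2 * Tprop = 2 * 20 = 40 ms
U = Ttrans / (Ttrans + RTT)
U = 1 / (1 + 40)
U = 1 / 41 = 0.02439
U% = 2.44%

2.44


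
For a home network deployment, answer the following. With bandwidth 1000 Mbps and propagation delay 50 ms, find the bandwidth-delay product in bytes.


Given: bandwidth = 1000 Mbps, delay = 50 ms
BDP in bits = 1000 * 10^6 * 50 / 1000
BDP in bits = 50000000
BDP in bytes = 50000000 / 8 = 6250000

6250000


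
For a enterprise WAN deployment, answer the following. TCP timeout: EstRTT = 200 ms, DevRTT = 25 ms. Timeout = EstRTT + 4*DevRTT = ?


Given: EstRTT = 200 ms, DevRTT = 25 ms
Timeout = EstRTT + 4 * DevRTT
4 * DevRTT = 4 * 25 = 100
Timeout = 200 + 100 = 300 ms

300


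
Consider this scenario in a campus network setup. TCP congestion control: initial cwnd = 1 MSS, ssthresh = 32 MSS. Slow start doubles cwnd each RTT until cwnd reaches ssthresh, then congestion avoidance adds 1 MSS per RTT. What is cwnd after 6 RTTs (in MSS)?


RTT 0: cwnd = 1 MSS (initial)
RTT 1: cwnd = 2 MSS (slow start, doubled)
RTT 2: cwnd = 4 MSS (slow start, doubled)
RTT 3: cwnd = 8 MSS (slow start, doubled)
RTT 4: cwnd = 16 MSS (slow start, doubled)
RTT 5: cwnd = 32 MSS (slow start, doubled)
RTT 6: cwnd = 33 MSS (congestion avoidance, +1)

33


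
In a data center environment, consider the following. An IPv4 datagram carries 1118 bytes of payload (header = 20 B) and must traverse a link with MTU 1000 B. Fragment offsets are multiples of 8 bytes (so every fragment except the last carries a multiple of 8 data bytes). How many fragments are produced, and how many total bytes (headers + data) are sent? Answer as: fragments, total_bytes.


Max data per non-final fragment = floor((MTU - header)/8)*8 = floor((1000 - 20)/8)*8 = floor(980/8)*8 = 976 B
Final fragment needs no 8-byte alignment: it can carry up to MTU - header = 980 B
Non-final fragments needed = ceil((payload - 980) / 976) = ceil(138/976) = ceil(0.1414) = 1
Number of fragments = 1 + 1 = 2
Fragment sizes (data): 1 * 976 B + 142 B (last, 142 <= 980 OK)
Total bytes sent = payload + n_frags * header = 1118 + 2*20 = 1118 + 40 = 1158 B

2, 1158


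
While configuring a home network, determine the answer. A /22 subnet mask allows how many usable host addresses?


Given: subnet mask /22
Host bits = 32 - 22 = 10
Total addresses = 2^10 = 1024
Usable hosts = 1024 - 2 (network + broadcast) = 1022

1022


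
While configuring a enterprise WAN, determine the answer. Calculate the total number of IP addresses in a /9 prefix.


Given: CIDR prefix /9
Host bits = 32 - 9 = 23
Total addresses = 2^23 = 8388608

8388608


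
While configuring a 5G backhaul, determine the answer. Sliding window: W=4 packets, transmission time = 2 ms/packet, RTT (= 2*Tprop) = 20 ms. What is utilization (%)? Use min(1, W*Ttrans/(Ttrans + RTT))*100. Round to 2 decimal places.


Given: W = 4, Ttrans = 2 ms, RTT = 20 ms (= 2 * Tprop, Tprop = 10 ms)
Cycle time = Ttrans + RTT = 2 + 20 = 22 ms (first packet sent until its ACK returns)
W * Ttrans = 4 * 2 = 8 ms of sending per cycle
W * Ttrans / (Ttrans + RTT) = 8 / 22 = 0.363636
U = min(1, 0.363636) = 0.363636
U% = 36.36%

36.36


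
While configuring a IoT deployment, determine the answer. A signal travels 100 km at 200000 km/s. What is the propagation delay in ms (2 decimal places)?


Given: distance = 100 km, speed = 200000 km/s
Delay = distance / speed = 100 / 200000 seconds
Delay in ms = 100 * 1000 / 200000
Delay = 0.5000 ms
Rounded to 2 dp = 0.50 ms

0.50


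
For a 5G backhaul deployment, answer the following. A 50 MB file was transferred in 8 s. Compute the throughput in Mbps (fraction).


Given: file = 50 MB, time = 8 s
File in Mb = 50 * 8 = 400 Mb
Throughput = 400 / 8 Mbps
Throughput = 50 Mbps

50


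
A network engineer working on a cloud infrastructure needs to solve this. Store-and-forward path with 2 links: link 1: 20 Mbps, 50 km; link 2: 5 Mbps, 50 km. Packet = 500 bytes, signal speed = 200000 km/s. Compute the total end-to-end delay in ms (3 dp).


Packet = 500 bytes = 4000 bits. Store-and-forward: sum (t_trans + t_prop) per link.
Link 1: t_trans = 4000/(20*10^6) s = 0.2000 ms; t_prop = 50/200000 s = 0.2500 ms; subtotal = 0.4500 ms
Link 2: t_trans = 4000/(5*10^6) s = 0.8000 ms; t_prop = 50/200000 s = 0.2500 ms; subtotal = 1.0500 ms
End-to-end = 0.4500 + 1.0500 = 1.5000 ms -> 1.500 ms (3 dp)

1.500


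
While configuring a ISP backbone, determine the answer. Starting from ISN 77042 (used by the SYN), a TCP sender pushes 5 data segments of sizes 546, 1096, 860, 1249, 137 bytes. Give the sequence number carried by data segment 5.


The SYN occupies sequence number ISN = 77042, so the first data byte is ISN + 1 = 77043.
SEQ of data segment i = (ISN + 1) + sum of payload sizes of segments 1..i-1.
Segment 1: SEQ = 77043, payload = 546 bytes
Segment 2: SEQ = 77589, payload = 1096 bytes
Segment 3: SEQ = 78685, payload = 860 bytes
Segment 4: SEQ = 79545, payload = 1249 bytes
Segment 5: SEQ = 80794, payload = 137 bytes
SEQ of segment 5 = 77043 + 546 + 1096 + 860 + 1249 = 80794

80794


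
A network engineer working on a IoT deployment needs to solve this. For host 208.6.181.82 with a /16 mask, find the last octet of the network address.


Given: IP = 208.6.181.82, prefix = /16
Subnet mask = 255.255.0.0
Last octet of IP: 82
Last octet of mask: 0
Network last octet = 82 AND 0 = 0

0


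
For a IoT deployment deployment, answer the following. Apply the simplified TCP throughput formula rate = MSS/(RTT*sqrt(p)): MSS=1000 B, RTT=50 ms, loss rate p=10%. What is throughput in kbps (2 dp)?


Given: MSS = 1000 bytes, RTT = 50 ms, loss = 10%
RTT in seconds = 50 / 1000 = 0.05
Loss rate = 10% = 0.1
sqrt(loss) = sqrt(0.1) = 0.316227766017
Throughput (bytes/s) = 1000 / (0.05 * 0.316227766017) = 63245.5532
Throughput (kbps) = 63245.5532 * 8 / 1000 = 505.964426 -> 505.96 kbps (2 dp)

505.96


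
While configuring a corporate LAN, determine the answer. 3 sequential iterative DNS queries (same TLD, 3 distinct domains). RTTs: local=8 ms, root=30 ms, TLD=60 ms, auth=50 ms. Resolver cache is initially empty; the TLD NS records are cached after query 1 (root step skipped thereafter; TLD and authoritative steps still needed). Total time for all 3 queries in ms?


Lookup 1 (cold cache): local + root + TLD + auth = 8 + 30 + 60 + 50 = 148 ms
Lookups 2..3 (TLD NS cached -> skip root; new domain -> still ask TLD and auth): local + TLD + auth = 8 + 60 + 50 = 118 ms each
Remaining 2 lookups: 2 * 118 = 236 ms
Total = 148 + 236 = 384 ms

384


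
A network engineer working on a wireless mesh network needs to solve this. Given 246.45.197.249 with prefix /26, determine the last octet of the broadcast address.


Given: IP = 246.45.197.249, prefix = /26
Host bits = 32 - 26 = 6
Network last octet = 249 AND mask = 192
Host part size = 2^6 - 1 = 63
Broadcast last octet = 192 OR 63 = 255

255


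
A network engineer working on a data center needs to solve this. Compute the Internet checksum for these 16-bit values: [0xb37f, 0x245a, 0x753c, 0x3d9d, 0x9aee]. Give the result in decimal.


Given words: [0xb37f, 0x245a, 0x753c, 0x3d9d, 0x9aee]
Step 1: Sum all words
Raw sum = 45951 + 9306 + 30012 + 15773 + 39662 = 140704
Step 2: Fold carry: (9632 + 2) = 9634
One's complement = ~9634 & 0xFFFF = 55901

55901


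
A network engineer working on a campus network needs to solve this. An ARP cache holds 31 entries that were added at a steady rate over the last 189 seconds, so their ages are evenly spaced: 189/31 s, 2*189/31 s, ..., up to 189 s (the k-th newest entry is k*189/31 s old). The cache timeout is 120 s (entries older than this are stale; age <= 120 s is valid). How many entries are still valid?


Ages are k * 189/31 s for k = 1..31 (spacing = 6.0968 s).
Entry k is valid iff k * 189/31 <= 120 iff k <= 31 * 120 / 189 = 19.6825
n_valid = floor(19.6825) = 19
(n_stale = 31 - 19 = 12)

19


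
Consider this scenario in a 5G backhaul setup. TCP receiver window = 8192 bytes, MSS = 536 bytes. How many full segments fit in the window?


Given: RWND = 8192 bytes, MSS = 536 bytes
Full segments = floor(RWND / MSS)
Full segments = floor(8192 / 536)
Full segments = floor(15.2836) = 15

15


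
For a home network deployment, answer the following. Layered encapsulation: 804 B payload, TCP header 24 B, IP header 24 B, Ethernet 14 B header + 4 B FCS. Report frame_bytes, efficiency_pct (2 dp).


TCP segment = 804 + 24 = 828 B
IP packet = 828 + 24 = 852 B
Ethernet frame = 852 + 14 + 4 = 870 B
Efficiency = app / frame = 804 / 870 = 0.924138 = 92.4138% -> 92.41% (2 dp)

870, 92.41


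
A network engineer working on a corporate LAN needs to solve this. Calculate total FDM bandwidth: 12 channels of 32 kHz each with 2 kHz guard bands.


Given: 12 channels, 32 kHz each, guard = 2 kHz
Channel bandwidth = 12 * 32 = 384 kHz
Guard bands = 11 gaps * 2 kHz = 22 kHz
Total = 384 + 22 = 406 kHz

406


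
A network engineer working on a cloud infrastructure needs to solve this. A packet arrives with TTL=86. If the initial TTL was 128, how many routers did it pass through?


Given: initial TTL = 128, received TTL = 86
Hops = initial TTL - received TTL
Hops = 128 - 86 = 42

42


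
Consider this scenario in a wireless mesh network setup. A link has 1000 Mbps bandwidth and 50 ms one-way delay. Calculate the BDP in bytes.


Given: bandwidth = 1000 Mbps, delay = 50 ms
BDP in bits = 1000 * 10^6 * 50 / 1000
BDP in bits = 50000000
BDP in bytes = 50000000 / 8 = 6250000

6250000


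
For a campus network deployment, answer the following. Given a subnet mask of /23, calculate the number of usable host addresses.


Given: subnet mask /23
Host bits = 32 - 23 = 9
Total addresses = 2^9 = 512
Usable hosts = 512 - 2 (network + broadcast) = 510

510


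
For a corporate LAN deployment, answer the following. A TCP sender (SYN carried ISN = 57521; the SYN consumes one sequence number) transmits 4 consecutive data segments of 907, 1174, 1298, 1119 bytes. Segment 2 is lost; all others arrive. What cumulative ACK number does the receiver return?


SYN uses sequence number 57521; first data byte = ISN + 1 = 57522.
Segment 1: SEQ = 57522, len = 907 B, covers [57522, 58428]
Segment 2: SEQ = 58429, len = 1174 B, covers [58429, 59602] [LOST]
Segment 3: SEQ = 59603, len = 1298 B, covers [59603, 60900]
Segment 4: SEQ = 60901, len = 1119 B, covers [60901, 62019]
In-order data received: bytes [57522, 58428] (segments 1..1).
Segment 2 missing -> gap begins at byte 58429; later segments buffered out of order.
Cumulative ACK = next expected in-order byte = 57522 + 907 = 58429

58429


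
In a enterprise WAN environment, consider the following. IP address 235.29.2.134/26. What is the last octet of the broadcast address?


Given: IP = 235.29.2.134, prefix = /26
Host bits = 32 - 26 = 6
Network last octet = 134 AND mask = 128
Host part size = 2^6 - 1 = 63
Broadcast last octet = 128 OR 63 = 191

191


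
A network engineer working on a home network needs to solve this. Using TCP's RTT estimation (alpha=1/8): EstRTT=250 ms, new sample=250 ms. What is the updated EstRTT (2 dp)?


Given: EstRTT = 250 ms, SampleRTT = 250 ms, alpha = 1/8
New EstRTT = (1 - alpha) * EstRTT + alpha * SampleRTT
(7/8) * 250 = 218.75
(1/8) * 250 = 31.25
New EstRTT = 218.75 + 31.25 = 250 ms -> 250.00 ms (2 dp)

250.00


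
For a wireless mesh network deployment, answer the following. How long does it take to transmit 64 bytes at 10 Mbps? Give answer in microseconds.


Given: packet = 64 bytes, bandwidth = 10 Mbps
Packet in bits = 64 * 8 = 512 bits
Bandwidth = 10 * 10^6 = 10000000 bps
Time = 512 / 10000000 seconds
Time in us = 512 * 10^6 / 10000000 = 51.2

51.2


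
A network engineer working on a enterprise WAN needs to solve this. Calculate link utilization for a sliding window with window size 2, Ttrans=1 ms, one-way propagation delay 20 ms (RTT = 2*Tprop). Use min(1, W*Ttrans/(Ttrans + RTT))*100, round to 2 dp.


Given: W = 2, Ttrans = 1 ms, RTT = 40 ms (= 2 * Tprop, Tprop = 20 ms)
Cycle time = Ttrans + RTT = 1 + 40 = 41 ms (first packet sent until its ACK returns)
W * Ttrans = 2 * 1 = 2 ms of sending per cycle
W * Ttrans / (Ttrans + RTT) = 2 / 41 = 0.048780
U = min(1, 0.048780) = 0.048780
U% = 4.88%

4.88


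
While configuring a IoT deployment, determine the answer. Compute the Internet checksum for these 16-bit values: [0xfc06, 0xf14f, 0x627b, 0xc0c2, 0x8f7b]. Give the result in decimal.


Given words: [0xfc06, 0xf14f, 0x627b, 0xc0c2, 0x8f7b]
Step 1: Sum all words
Raw sum = 64518 + 61775 + 25211 + 49346 + 36731 = 237581
Step 2: Fold carry: (40973 + 3) = 40976
One's complement = ~40976 & 0xFFFF = 24559

24559


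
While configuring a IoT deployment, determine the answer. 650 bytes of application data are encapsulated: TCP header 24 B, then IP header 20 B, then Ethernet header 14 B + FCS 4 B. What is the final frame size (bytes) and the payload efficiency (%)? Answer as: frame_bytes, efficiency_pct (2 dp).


TCP segment = 650 + 24 = 674 B
IP packet = 674 + 20 = 694 B
Ethernet frame = 694 + 14 + 4 = 712 B
Efficiency = app / frame = 650 / 712 = 0.912921 = 91.2921% -> 91.29% (2 dp)

712, 91.29


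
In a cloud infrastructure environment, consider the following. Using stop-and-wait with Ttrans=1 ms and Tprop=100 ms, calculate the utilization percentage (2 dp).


Given: Ttrans = 1 ms, Tprop = 100 ms
RTT = 2 * Tprop = 2 * 100 = 200 ms
U = Ttrans / (Ttrans + RTT)
U = 1 / (1 + 200)
U = 1 / 201 = 0.004975
U% = 0.50%

0.50


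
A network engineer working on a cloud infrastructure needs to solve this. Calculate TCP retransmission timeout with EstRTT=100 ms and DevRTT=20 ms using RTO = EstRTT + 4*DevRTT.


Given: EstRTT = 100 ms, DevRTT = 20 ms
Timeout = EstRTT + 4 * DevRTT
4 * DevRTT = 4 * 20 = 80
Timeout = 100 + 80 = 180 ms

180


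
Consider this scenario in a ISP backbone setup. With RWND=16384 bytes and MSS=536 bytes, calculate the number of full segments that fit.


Given: RWND = 16384 bytes, MSS = 536 bytes
Full segments = floor(RWND / MSS)
Full segments = floor(16384 / 536)
Full segments = floor(30.5672) = 30

30


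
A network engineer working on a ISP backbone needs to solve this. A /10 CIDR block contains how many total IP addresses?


Given: CIDR prefix /10
Host bits = 32 - 10 = 22
Total addresses = 2^22 = 4194304

4194304


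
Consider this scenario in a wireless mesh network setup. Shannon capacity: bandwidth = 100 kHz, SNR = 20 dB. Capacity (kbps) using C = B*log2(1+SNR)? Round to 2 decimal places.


Given: B = 100 kHz, SNR = 20 dB
SNR linear = 10^(20/10) = 100
1 + SNR = 101
log2(101) = 6.6582114828
C = 100 * 1000 * 6.6582114828 = 665821.1483 bps
C = 665.821148 kbps -> 665.82 kbps (2 dp)

665.82


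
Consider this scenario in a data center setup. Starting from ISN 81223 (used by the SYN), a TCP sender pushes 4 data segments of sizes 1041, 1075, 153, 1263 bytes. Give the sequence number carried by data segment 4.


The SYN occupies sequence number ISN = 81223, so the first data byte is ISN + 1 = 81224.
SEQ of data segment i = (ISN + 1) + sum of payload sizes of segments 1..i-1.
Segment 1: SEQ = 81224, payload = 1041 bytes
Segment 2: SEQ = 82265, payload = 1075 bytes
Segment 3: SEQ = 83340, payload = 153 bytes
Segment 4: SEQ = 83493, payload = 1263 bytes
SEQ of segment 4 = 81224 + 1041 + 1075 + 153 = 83493

83493


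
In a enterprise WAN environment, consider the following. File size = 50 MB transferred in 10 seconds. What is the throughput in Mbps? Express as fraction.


Given: file = 50 MB, time = 10 s
File in Mb = 50 * 8 = 400 Mb
Throughput = 400 / 10 Mbps
Throughput = 40 Mbps

40


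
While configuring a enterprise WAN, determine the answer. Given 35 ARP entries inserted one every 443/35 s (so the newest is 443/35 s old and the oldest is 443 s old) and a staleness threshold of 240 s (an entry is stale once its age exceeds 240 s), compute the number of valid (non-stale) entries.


Ages are k * 443/35 s for k = 1..35 (spacing = 12.6571 s).
Entry k is valid iff k * 443/35 <= 240 iff k <= 35 * 240 / 443 = 18.9616
n_valid = floor(18.9616) = 18
(n_stale = 35 - 18 = 17)

18


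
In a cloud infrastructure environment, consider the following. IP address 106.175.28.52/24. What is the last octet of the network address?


Given: IP = 106.175.28.52, prefix = /24
Subnet mask = 255.255.255.0
Last octet of IP: 52
Last octet of mask: 0
Network last octet = 52 AND 0 = 0

0


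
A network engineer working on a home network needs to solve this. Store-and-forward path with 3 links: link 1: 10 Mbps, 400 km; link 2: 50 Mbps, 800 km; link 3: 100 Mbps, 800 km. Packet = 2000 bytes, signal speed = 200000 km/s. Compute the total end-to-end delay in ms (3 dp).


Packet = 2000 bytes = 16000 bits. Store-and-forward: sum (t_trans + t_prop) per link.
Link 1: t_trans = 16000/(10*10^6) s = 1.6000 ms; t_prop = 400/200000 s = 2.0000 ms; subtotal = 3.6000 ms
Link 2: t_trans = 16000/(50*10^6) s = 0.3200 ms; t_prop = 800/200000 s = 4.0000 ms; subtotal = 4.3200 ms
Link 3: t_trans = 16000/(100*10^6) s = 0.1600 ms; t_prop = 800/200000 s = 4.0000 ms; subtotal = 4.1600 ms
End-to-end = 3.6000 + 4.3200 + 4.1600 = 12.0800 ms -> 12.080 ms (3 dp)

12.080


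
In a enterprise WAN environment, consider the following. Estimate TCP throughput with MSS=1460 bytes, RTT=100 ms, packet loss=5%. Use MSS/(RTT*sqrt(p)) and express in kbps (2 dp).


Given: MSS = 1460 bytes, RTT = 100 ms, loss = 5%
RTT in seconds = 100 / 1000 = 0.1
Loss rate = 5% = 0.05
sqrt(loss) = sqrt(0.05) = 0.223606797750
Throughput (bytes/s) = 1460 / (0.1 * 0.223606797750) = 65293.1849
Throughput (kbps) = 65293.1849 * 8 / 1000 = 522.345480 -> 522.35 kbps (2 dp)

522.35


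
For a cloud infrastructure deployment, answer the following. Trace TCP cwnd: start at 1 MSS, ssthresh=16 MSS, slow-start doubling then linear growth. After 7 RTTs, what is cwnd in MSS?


RTT 0: cwnd = 1 MSS (initial)
RTT 1: cwnd = 2 MSS (slow start, doubled)
RTT 2: cwnd = 4 MSS (slow start, doubled)
RTT 3: cwnd = 8 MSS (slow start, doubled)
RTT 4: cwnd = 16 MSS (slow start, doubled)
RTT 5: cwnd = 17 MSS (congestion avoidance, +1)
RTT 6: cwnd = 18 MSS (congestion avoidance, +1)
RTT 7: cwnd = 19 MSS (congestion avoidance, +1)

19


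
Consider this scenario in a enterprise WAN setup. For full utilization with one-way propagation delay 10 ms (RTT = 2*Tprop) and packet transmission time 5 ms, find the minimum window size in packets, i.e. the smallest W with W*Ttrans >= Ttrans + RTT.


Given: Ttrans = 5 ms, RTT = 20 ms (= 2 * Tprop, Tprop = 10 ms)
Time until first ACK returns = Ttrans + RTT = 5 + 20 = 25 ms
Need W * Ttrans >= Ttrans + RTT  ->  W >= (Ttrans + RTT) / Ttrans
(Ttrans + RTT) / Ttrans = 25 / 5 = 5
W_min = ceil(5) = 5

5


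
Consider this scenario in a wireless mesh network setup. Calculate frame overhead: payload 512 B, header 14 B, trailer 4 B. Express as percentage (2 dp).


Given: payload = 512 B, header = 14 B, trailer = 4 B
Overhead bytes = header + trailer = 14 + 4 = 18
Total frame = payload + overhead = 512 + 18 = 530
Overhead % = 18 / 530 * 100 = 3.3962% -> 3.40% (2 dp)

3.40


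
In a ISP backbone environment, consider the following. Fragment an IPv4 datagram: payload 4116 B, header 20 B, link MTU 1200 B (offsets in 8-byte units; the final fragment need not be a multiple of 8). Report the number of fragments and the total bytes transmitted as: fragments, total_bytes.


Max data per non-final fragment = floor((MTU - header)/8)*8 = floor((1200 - 20)/8)*8 = floor(1180/8)*8 = 1176 B
Final fragment needs no 8-byte alignment: it can carry up to MTU - header = 1180 B
Non-final fragments needed = ceil((payload - 1180) / 1176) = ceil(2936/1176) = ceil(2.4966) = 3
Number of fragments = 3 + 1 = 4
Fragment sizes (data): 3 * 1176 B + 588 B (last, 588 <= 1180 OK)
Total bytes sent = payload + n_frags * header = 4116 + 4*20 = 4116 + 80 = 4196 B

4, 4196


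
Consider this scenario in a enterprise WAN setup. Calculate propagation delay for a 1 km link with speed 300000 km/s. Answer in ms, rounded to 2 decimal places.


Given: distance = 1 km, speed = 300000 km/s
Delay = distance / speed = 1 / 300000 seconds
Delay in ms = 1 * 1000 / 300000
Delay = 0.0033 ms
Rounded to 2 dp = 0.00 ms

0.00


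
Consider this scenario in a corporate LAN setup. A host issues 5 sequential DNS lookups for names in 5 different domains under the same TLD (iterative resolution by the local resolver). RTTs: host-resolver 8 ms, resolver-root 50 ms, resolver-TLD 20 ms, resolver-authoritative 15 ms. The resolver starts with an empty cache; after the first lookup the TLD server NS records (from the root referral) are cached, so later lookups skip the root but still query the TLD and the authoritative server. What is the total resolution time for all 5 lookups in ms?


Lookup 1 (cold cache): local + root + TLD + auth = 8 + 50 + 20 + 15 = 93 ms
Lookups 2..5 (TLD NS cached -> skip root; new domain -> still ask TLD and auth): local + TLD + auth = 8 + 20 + 15 = 43 ms each
Remaining 4 lookups: 4 * 43 = 172 ms
Total = 93 + 172 = 265 ms

265


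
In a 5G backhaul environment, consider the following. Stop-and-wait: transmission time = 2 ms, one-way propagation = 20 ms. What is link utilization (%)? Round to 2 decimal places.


Given: Ttrans = 2 ms, Tprop = 20 ms
RTT = 2 * Tprop = 2 * 20 = 40 ms
U = Ttrans / (Ttrans + RTT)
U = 2 / (2 + 40)
U = 2 / 42 = 0.047619
U% = 4.76%

4.76


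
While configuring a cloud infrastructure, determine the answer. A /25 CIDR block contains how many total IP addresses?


Given: CIDR prefix /25
Host bits = 32 - 25 = 7
Total addresses = 2^7 = 128

128


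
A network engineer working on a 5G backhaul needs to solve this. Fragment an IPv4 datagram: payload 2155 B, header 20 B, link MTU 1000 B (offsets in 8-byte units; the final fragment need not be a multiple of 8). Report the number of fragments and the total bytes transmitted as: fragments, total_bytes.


Max data per non-final fragment = floor((MTU - header)/8)*8 = floor((1000 - 20)/8)*8 = floor(980/8)*8 = 976 B
Final fragment needs no 8-byte alignment: it can carry up to MTU - header = 980 B
Non-final fragments needed = ceil((payload - 980) / 976) = ceil(1175/976) = ceil(1.2039) = 2
Number of fragments = 2 + 1 = 3
Fragment sizes (data): 2 * 976 B + 203 B (last, 203 <= 980 OK)
Total bytes sent = payload + n_frags * header = 2155 + 3*20 = 2155 + 60 = 2215 B

3, 2215


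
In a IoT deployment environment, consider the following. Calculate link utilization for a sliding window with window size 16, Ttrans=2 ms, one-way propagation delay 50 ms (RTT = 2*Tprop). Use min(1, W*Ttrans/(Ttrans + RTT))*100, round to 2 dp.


Given: W = 16, Ttrans = 2 ms, RTT = 100 ms (= 2 * Tprop, Tprop = 50 ms)
Cycle time = Ttrans + RTT = 2 + 100 = 102 ms (first packet sent until its ACK returns)
W * Ttrans = 16 * 2 = 32 ms of sending per cycle
W * Ttrans / (Ttrans + RTT) = 32 / 102 = 0.313725
U = min(1, 0.313725) = 0.313725
U% = 31.37%

31.37


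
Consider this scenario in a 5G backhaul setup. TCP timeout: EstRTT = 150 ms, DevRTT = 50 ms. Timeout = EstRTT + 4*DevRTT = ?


Given: EstRTT = 150 ms, DevRTT = 50 ms
Timeout = EstRTT + 4 * DevRTT
4 * DevRTT = 4 * 50 = 200
Timeout = 150 + 200 = 350 ms

350


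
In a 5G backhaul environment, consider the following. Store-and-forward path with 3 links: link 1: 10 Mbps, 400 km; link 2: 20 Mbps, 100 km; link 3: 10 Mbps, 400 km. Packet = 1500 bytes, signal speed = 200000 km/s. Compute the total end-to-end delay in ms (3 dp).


Packet = 1500 bytes = 12000 bits. Store-and-forward: sum (t_trans + t_prop) per link.
Link 1: t_trans = 12000/(10*10^6) s = 1.2000 ms; t_prop = 400/200000 s = 2.0000 ms; subtotal = 3.2000 ms
Link 2: t_trans = 12000/(20*10^6) s = 0.6000 ms; t_prop = 100/200000 s = 0.5000 ms; subtotal = 1.1000 ms
Link 3: t_trans = 12000/(10*10^6) s = 1.2000 ms; t_prop = 400/200000 s = 2.0000 ms; subtotal = 3.2000 ms
End-to-end = 3.2000 + 1.1000 + 3.2000 = 7.5000 ms -> 7.500 ms (3 dp)

7.500
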